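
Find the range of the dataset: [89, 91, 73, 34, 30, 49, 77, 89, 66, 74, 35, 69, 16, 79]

75

Step 1: Identify the maximum value: max = 91
Step 2: Identify the minimum value: min = 16
Step 3: Range = max - min = 91 - 16 = 75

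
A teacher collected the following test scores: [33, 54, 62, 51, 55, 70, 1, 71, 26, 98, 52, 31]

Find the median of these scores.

53

Step 1: Sort the data in ascending order: [1, 26, 31, 33, 51, 52, 54, 55, 62, 70, 71, 98]
Step 2: The number of values is n = 12.
Step 3: Since n is even, the median is the average of positions 6 and 7:
  Median = (52 + 54) / 2 = 53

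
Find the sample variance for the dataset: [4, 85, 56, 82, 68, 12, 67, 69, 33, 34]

817.1111

Step 1: Compute the mean: (4 + 85 + 56 + 82 + 68 + 12 + 67 + 69 + 33 + 34) / 10 = 51
Step 2: Compute squared deviations from the mean:
  (4 - 51)^2 = 2209
  (85 - 51)^2 = 1156
  (56 - 51)^2 = 25
  (82 - 51)^2 = 961
  (68 - 51)^2 = 289
  (12 - 51)^2 = 1521
  (67 - 51)^2 = 256
  (69 - 51)^2 = 324
  (33 - 51)^2 = 324
  (34 - 51)^2 = 289
Step 3: Sum of squared deviations = 7354
Step 4: Sample variance = 7354 / 9 = 817.1111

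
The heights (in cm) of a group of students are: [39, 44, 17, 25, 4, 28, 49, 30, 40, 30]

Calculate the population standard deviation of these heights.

12.6823

Step 1: Compute the mean: 30.6
Step 2: Sum of squared deviations from the mean: 1608.4
Step 3: Population variance = 1608.4 / 10 = 160.84
Step 4: Standard deviation = sqrt(160.84) = 12.6823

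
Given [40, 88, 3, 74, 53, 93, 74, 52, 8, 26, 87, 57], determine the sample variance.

933.9015

Step 1: Compute the mean: (40 + 88 + 3 + 74 + 53 + 93 + 74 + 52 + 8 + 26 + 87 + 57) / 12 = 54.5833
Step 2: Compute squared deviations from the mean:
  (40 - 54.5833)^2 = 212.6736
  (88 - 54.5833)^2 = 1116.6736
  (3 - 54.5833)^2 = 2660.8403
  (74 - 54.5833)^2 = 377.0069
  (53 - 54.5833)^2 = 2.5069
  (93 - 54.5833)^2 = 1475.8403
  (74 - 54.5833)^2 = 377.0069
  (52 - 54.5833)^2 = 6.6736
  (8 - 54.5833)^2 = 2170.0069
  (26 - 54.5833)^2 = 817.0069
  (87 - 54.5833)^2 = 1050.8403
  (57 - 54.5833)^2 = 5.8403
Step 3: Sum of squared deviations = 10272.9167
Step 4: Sample variance = 10272.9167 / 11 = 933.9015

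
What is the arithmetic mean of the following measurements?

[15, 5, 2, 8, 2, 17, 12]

8.7143

Step 1: Sum all values: 15 + 5 + 2 + 8 + 2 + 17 + 12 = 61
Step 2: Count the number of values: n = 7
Step 3: Mean = sum / n = 61 / 7 = 8.7143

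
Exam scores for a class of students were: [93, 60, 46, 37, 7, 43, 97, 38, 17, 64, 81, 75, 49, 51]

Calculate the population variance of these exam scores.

644.1224

Step 1: Compute the mean: (93 + 60 + 46 + 37 + 7 + 43 + 97 + 38 + 17 + 64 + 81 + 75 + 49 + 51) / 14 = 54.1429
Step 2: Compute squared deviations from the mean:
  (93 - 54.1429)^2 = 1509.8776
  (60 - 54.1429)^2 = 34.3061
  (46 - 54.1429)^2 = 66.3061
  (37 - 54.1429)^2 = 293.8776
  (7 - 54.1429)^2 = 2222.449
  (43 - 54.1429)^2 = 124.1633
  (97 - 54.1429)^2 = 1836.7347
  (38 - 54.1429)^2 = 260.5918
  (17 - 54.1429)^2 = 1379.5918
  (64 - 54.1429)^2 = 97.1633
  (81 - 54.1429)^2 = 721.3061
  (75 - 54.1429)^2 = 435.0204
  (49 - 54.1429)^2 = 26.449
  (51 - 54.1429)^2 = 9.8776
Step 3: Sum of squared deviations = 9017.7143
Step 4: Population variance = 9017.7143 / 14 = 644.1224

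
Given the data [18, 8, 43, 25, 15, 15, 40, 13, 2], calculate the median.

15

Step 1: Sort the data in ascending order: [2, 8, 13, 15, 15, 18, 25, 40, 43]
Step 2: The number of values is n = 9.
Step 3: Since n is odd, the median is the middle value at position 5: 15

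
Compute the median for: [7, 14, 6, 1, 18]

7

Step 1: Sort the data in ascending order: [1, 6, 7, 14, 18]
Step 2: The number of values is n = 5.
Step 3: Since n is odd, the median is the middle value at position 3: 7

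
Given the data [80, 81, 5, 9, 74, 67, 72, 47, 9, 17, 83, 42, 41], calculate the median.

47

Step 1: Sort the data in ascending order: [5, 9, 9, 17, 41, 42, 47, 67, 72, 74, 80, 81, 83]
Step 2: The number of values is n = 13.
Step 3: Since n is odd, the median is the middle value at position 7: 47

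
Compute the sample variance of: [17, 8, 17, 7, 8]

26.3

Step 1: Compute the mean: (17 + 8 + 17 + 7 + 8) / 5 = 11.4
Step 2: Compute squared deviations from the mean:
  (17 - 11.4)^2 = 31.36
  (8 - 11.4)^2 = 11.56
  (17 - 11.4)^2 = 31.36
  (7 - 11.4)^2 = 19.36
  (8 - 11.4)^2 = 11.56
Step 3: Sum of squared deviations = 105.2
Step 4: Sample variance = 105.2 / 4 = 26.3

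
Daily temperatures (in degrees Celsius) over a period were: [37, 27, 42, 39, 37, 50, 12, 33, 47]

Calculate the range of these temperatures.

38

Step 1: Identify the maximum value: max = 50
Step 2: Identify the minimum value: min = 12
Step 3: Range = max - min = 50 - 12 = 38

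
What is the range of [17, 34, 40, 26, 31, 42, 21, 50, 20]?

33

Step 1: Identify the maximum value: max = 50
Step 2: Identify the minimum value: min = 17
Step 3: Range = max - min = 50 - 17 = 33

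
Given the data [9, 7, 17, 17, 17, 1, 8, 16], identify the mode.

17

Step 1: Count the frequency of each value:
  1: appears 1 time(s)
  7: appears 1 time(s)
  8: appears 1 time(s)
  9: appears 1 time(s)
  16: appears 1 time(s)
  17: appears 3 time(s)
Step 2: The value 17 appears most frequently (3 times).
Step 3: Mode = 17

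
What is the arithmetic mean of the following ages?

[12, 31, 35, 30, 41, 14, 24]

26.7143

Step 1: Sum all values: 12 + 31 + 35 + 30 + 41 + 14 + 24 = 187
Step 2: Count the number of values: n = 7
Step 3: Mean = sum / n = 187 / 7 = 26.7143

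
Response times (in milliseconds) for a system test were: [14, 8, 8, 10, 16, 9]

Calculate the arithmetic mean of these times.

10.8333

Step 1: Sum all values: 14 + 8 + 8 + 10 + 16 + 9 = 65
Step 2: Count the number of values: n = 6
Step 3: Mean = sum / n = 65 / 6 = 10.8333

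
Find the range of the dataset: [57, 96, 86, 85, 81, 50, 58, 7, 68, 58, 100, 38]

93

Step 1: Identify the maximum value: max = 100
Step 2: Identify the minimum value: min = 7
Step 3: Range = max - min = 100 - 7 = 93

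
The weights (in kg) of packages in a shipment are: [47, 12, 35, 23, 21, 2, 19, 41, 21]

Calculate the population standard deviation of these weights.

13.3675

Step 1: Compute the mean: 24.5556
Step 2: Sum of squared deviations from the mean: 1608.2222
Step 3: Population variance = 1608.2222 / 9 = 178.6914
Step 4: Standard deviation = sqrt(178.6914) = 13.3675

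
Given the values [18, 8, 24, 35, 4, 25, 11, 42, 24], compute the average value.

21.2222

Step 1: Sum all values: 18 + 8 + 24 + 35 + 4 + 25 + 11 + 42 + 24 = 191
Step 2: Count the number of values: n = 9
Step 3: Mean = sum / n = 191 / 9 = 21.2222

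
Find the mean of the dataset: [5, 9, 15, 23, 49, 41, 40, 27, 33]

26.8889

Step 1: Sum all values: 5 + 9 + 15 + 23 + 49 + 41 + 40 + 27 + 33 = 242
Step 2: Count the number of values: n = 9
Step 3: Mean = sum / n = 242 / 9 = 26.8889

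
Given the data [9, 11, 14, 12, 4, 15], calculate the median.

11.5

Step 1: Sort the data in ascending order: [4, 9, 11, 12, 14, 15]
Step 2: The number of values is n = 6.
Step 3: Since n is even, the median is the average of positions 3 and 4:
  Median = (11 + 12) / 2 = 11.5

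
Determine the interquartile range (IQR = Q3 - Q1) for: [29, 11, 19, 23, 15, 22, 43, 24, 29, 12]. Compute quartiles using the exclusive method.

14.75

Step 1: Sort the data: [11, 12, 15, 19, 22, 23, 24, 29, 29, 43]
Step 2: n = 10
Step 3: Using the exclusive quartile method:
  Q1 = 14.25
  Q2 (median) = 22.5
  Q3 = 29
  IQR = Q3 - Q1 = 29 - 14.25 = 14.75
Step 4: IQR = 14.75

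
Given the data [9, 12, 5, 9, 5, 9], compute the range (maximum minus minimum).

7

Step 1: Identify the maximum value: max = 12
Step 2: Identify the minimum value: min = 5
Step 3: Range = max - min = 12 - 5 = 7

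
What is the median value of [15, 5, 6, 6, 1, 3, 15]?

6

Step 1: Sort the data in ascending order: [1, 3, 5, 6, 6, 15, 15]
Step 2: The number of values is n = 7.
Step 3: Since n is odd, the median is the middle value at position 4: 6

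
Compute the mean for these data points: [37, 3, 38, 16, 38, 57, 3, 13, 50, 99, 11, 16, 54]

33.4615

Step 1: Sum all values: 37 + 3 + 38 + 16 + 38 + 57 + 3 + 13 + 50 + 99 + 11 + 16 + 54 = 435
Step 2: Count the number of values: n = 13
Step 3: Mean = sum / n = 435 / 13 = 33.4615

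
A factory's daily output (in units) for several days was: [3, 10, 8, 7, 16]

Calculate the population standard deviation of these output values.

4.2615

Step 1: Compute the mean: 8.8
Step 2: Sum of squared deviations from the mean: 90.8
Step 3: Population variance = 90.8 / 5 = 18.16
Step 4: Standard deviation = sqrt(18.16) = 4.2615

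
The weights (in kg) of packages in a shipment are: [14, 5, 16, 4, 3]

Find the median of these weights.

5

Step 1: Sort the data in ascending order: [3, 4, 5, 14, 16]
Step 2: The number of values is n = 5.
Step 3: Since n is odd, the median is the middle value at position 3: 5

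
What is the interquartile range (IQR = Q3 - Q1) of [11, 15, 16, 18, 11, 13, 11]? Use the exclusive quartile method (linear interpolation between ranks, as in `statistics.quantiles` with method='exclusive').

5

Step 1: Sort the data: [11, 11, 11, 13, 15, 16, 18]
Step 2: n = 7
Step 3: Using the exclusive quartile method:
  Q1 = 11
  Q2 (median) = 13
  Q3 = 16
  IQR = Q3 - Q1 = 16 - 11 = 5
Step 4: IQR = 5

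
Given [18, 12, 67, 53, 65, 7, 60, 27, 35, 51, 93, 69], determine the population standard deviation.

25.4148

Step 1: Compute the mean: 46.4167
Step 2: Sum of squared deviations from the mean: 7750.9167
Step 3: Population variance = 7750.9167 / 12 = 645.9097
Step 4: Standard deviation = sqrt(645.9097) = 25.4148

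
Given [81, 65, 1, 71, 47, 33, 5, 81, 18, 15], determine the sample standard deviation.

31.3973

Step 1: Compute the mean: 41.7
Step 2: Sum of squared deviations from the mean: 8872.1
Step 3: Sample variance = 8872.1 / 9 = 985.7889
Step 4: Standard deviation = sqrt(985.7889) = 31.3973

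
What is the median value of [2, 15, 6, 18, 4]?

6

Step 1: Sort the data in ascending order: [2, 4, 6, 15, 18]
Step 2: The number of values is n = 5.
Step 3: Since n is odd, the median is the middle value at position 3: 6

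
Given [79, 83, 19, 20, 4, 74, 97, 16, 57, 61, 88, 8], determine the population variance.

1101.9167

Step 1: Compute the mean: (79 + 83 + 19 + 20 + 4 + 74 + 97 + 16 + 57 + 61 + 88 + 8) / 12 = 50.5
Step 2: Compute squared deviations from the mean:
  (79 - 50.5)^2 = 812.25
  (83 - 50.5)^2 = 1056.25
  (19 - 50.5)^2 = 992.25
  (20 - 50.5)^2 = 930.25
  (4 - 50.5)^2 = 2162.25
  (74 - 50.5)^2 = 552.25
  (97 - 50.5)^2 = 2162.25
  (16 - 50.5)^2 = 1190.25
  (57 - 50.5)^2 = 42.25
  (61 - 50.5)^2 = 110.25
  (88 - 50.5)^2 = 1406.25
  (8 - 50.5)^2 = 1806.25
Step 3: Sum of squared deviations = 13223
Step 4: Population variance = 13223 / 12 = 1101.9167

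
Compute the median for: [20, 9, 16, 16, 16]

16

Step 1: Sort the data in ascending order: [9, 16, 16, 16, 20]
Step 2: The number of values is n = 5.
Step 3: Since n is odd, the median is the middle value at position 3: 16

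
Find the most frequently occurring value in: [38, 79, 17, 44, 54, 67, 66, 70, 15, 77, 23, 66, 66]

66

Step 1: Count the frequency of each value:
  15: appears 1 time(s)
  17: appears 1 time(s)
  23: appears 1 time(s)
  38: appears 1 time(s)
  44: appears 1 time(s)
  54: appears 1 time(s)
  66: appears 3 time(s)
  67: appears 1 time(s)
  70: appears 1 time(s)
  77: appears 1 time(s)
  79: appears 1 time(s)
Step 2: The value 66 appears most frequently (3 times).
Step 3: Mode = 66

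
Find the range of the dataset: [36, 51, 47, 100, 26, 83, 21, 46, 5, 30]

95

Step 1: Identify the maximum value: max = 100
Step 2: Identify the minimum value: min = 5
Step 3: Range = max - min = 100 - 5 = 95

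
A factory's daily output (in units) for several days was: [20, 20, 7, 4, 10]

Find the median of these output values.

10

Step 1: Sort the data in ascending order: [4, 7, 10, 20, 20]
Step 2: The number of values is n = 5.
Step 3: Since n is odd, the median is the middle value at position 3: 10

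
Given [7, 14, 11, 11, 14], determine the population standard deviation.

2.5768

Step 1: Compute the mean: 11.4
Step 2: Sum of squared deviations from the mean: 33.2
Step 3: Population variance = 33.2 / 5 = 6.64
Step 4: Standard deviation = sqrt(6.64) = 2.5768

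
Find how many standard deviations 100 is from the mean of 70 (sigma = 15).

2

Step 1: Recall the z-score formula: z = (x - mu) / sigma
Step 2: Substitute values: z = (100 - 70) / 15
Step 3: z = 30 / 15 = 2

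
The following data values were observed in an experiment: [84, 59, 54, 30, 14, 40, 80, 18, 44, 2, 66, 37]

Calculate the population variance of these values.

608.8333

Step 1: Compute the mean: (84 + 59 + 54 + 30 + 14 + 40 + 80 + 18 + 44 + 2 + 66 + 37) / 12 = 44
Step 2: Compute squared deviations from the mean:
  (84 - 44)^2 = 1600
  (59 - 44)^2 = 225
  (54 - 44)^2 = 100
  (30 - 44)^2 = 196
  (14 - 44)^2 = 900
  (40 - 44)^2 = 16
  (80 - 44)^2 = 1296
  (18 - 44)^2 = 676
  (44 - 44)^2 = 0
  (2 - 44)^2 = 1764
  (66 - 44)^2 = 484
  (37 - 44)^2 = 49
Step 3: Sum of squared deviations = 7306
Step 4: Population variance = 7306 / 12 = 608.8333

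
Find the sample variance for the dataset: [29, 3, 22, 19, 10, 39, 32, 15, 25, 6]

136.2222

Step 1: Compute the mean: (29 + 3 + 22 + 19 + 10 + 39 + 32 + 15 + 25 + 6) / 10 = 20
Step 2: Compute squared deviations from the mean:
  (29 - 20)^2 = 81
  (3 - 20)^2 = 289
  (22 - 20)^2 = 4
  (19 - 20)^2 = 1
  (10 - 20)^2 = 100
  (39 - 20)^2 = 361
  (32 - 20)^2 = 144
  (15 - 20)^2 = 25
  (25 - 20)^2 = 25
  (6 - 20)^2 = 196
Step 3: Sum of squared deviations = 1226
Step 4: Sample variance = 1226 / 9 = 136.2222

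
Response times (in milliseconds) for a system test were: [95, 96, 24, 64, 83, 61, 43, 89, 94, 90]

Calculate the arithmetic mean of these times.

73.9

Step 1: Sum all values: 95 + 96 + 24 + 64 + 83 + 61 + 43 + 89 + 94 + 90 = 739
Step 2: Count the number of values: n = 10
Step 3: Mean = sum / n = 739 / 10 = 73.9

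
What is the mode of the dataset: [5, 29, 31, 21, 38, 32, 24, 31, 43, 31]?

31

Step 1: Count the frequency of each value:
  5: appears 1 time(s)
  21: appears 1 time(s)
  24: appears 1 time(s)
  29: appears 1 time(s)
  31: appears 3 time(s)
  32: appears 1 time(s)
  38: appears 1 time(s)
  43: appears 1 time(s)
Step 2: The value 31 appears most frequently (3 times).
Step 3: Mode = 31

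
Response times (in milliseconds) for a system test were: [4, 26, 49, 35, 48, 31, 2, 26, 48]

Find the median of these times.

31

Step 1: Sort the data in ascending order: [2, 4, 26, 26, 31, 35, 48, 48, 49]
Step 2: The number of values is n = 9.
Step 3: Since n is odd, the median is the middle value at position 5: 31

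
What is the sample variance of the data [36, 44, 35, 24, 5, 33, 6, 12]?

224.8393

Step 1: Compute the mean: (36 + 44 + 35 + 24 + 5 + 33 + 6 + 12) / 8 = 24.375
Step 2: Compute squared deviations from the mean:
  (36 - 24.375)^2 = 135.1406
  (44 - 24.375)^2 = 385.1406
  (35 - 24.375)^2 = 112.8906
  (24 - 24.375)^2 = 0.1406
  (5 - 24.375)^2 = 375.3906
  (33 - 24.375)^2 = 74.3906
  (6 - 24.375)^2 = 337.6406
  (12 - 24.375)^2 = 153.1406
Step 3: Sum of squared deviations = 1573.875
Step 4: Sample variance = 1573.875 / 7 = 224.8393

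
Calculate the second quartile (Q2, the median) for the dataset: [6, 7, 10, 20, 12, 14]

11

Step 1: Sort the data: [6, 7, 10, 12, 14, 20]
Step 2: n = 6
Step 3: Q2 is the median. Since n is even, it is the average of the values at positions 3 and 4:
  Q2 = (10 + 12) / 2 = 11
Step 4: Q2 = 11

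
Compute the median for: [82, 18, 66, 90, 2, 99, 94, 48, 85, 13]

74

Step 1: Sort the data in ascending order: [2, 13, 18, 48, 66, 82, 85, 90, 94, 99]
Step 2: The number of values is n = 10.
Step 3: Since n is even, the median is the average of positions 5 and 6:
  Median = (66 + 82) / 2 = 74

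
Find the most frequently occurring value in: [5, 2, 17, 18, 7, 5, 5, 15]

5

Step 1: Count the frequency of each value:
  2: appears 1 time(s)
  5: appears 3 time(s)
  7: appears 1 time(s)
  15: appears 1 time(s)
  17: appears 1 time(s)
  18: appears 1 time(s)
Step 2: The value 5 appears most frequently (3 times).
Step 3: Mode = 5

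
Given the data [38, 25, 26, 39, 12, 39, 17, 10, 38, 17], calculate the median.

25.5

Step 1: Sort the data in ascending order: [10, 12, 17, 17, 25, 26, 38, 38, 39, 39]
Step 2: The number of values is n = 10.
Step 3: Since n is even, the median is the average of positions 5 and 6:
  Median = (25 + 26) / 2 = 25.5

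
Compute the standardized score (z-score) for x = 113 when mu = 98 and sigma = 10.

1.5

Step 1: Recall the z-score formula: z = (x - mu) / sigma
Step 2: Substitute values: z = (113 - 98) / 10
Step 3: z = 15 / 10 = 1.5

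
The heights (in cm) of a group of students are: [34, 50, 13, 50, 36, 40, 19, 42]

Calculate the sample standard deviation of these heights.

13.4377

Step 1: Compute the mean: 35.5
Step 2: Sum of squared deviations from the mean: 1264
Step 3: Sample variance = 1264 / 7 = 180.5714
Step 4: Standard deviation = sqrt(180.5714) = 13.4377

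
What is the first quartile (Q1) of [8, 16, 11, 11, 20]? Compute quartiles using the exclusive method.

9.5

Step 1: Sort the data: [8, 11, 11, 16, 20]
Step 2: n = 5
Step 3: Using the exclusive quartile method:
  Q1 = 9.5
  Q2 (median) = 11
  Q3 = 18
  IQR = Q3 - Q1 = 18 - 9.5 = 8.5
Step 4: Q1 = 9.5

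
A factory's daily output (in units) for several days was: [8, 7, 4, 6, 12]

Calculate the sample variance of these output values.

8.8

Step 1: Compute the mean: (8 + 7 + 4 + 6 + 12) / 5 = 7.4
Step 2: Compute squared deviations from the mean:
  (8 - 7.4)^2 = 0.36
  (7 - 7.4)^2 = 0.16
  (4 - 7.4)^2 = 11.56
  (6 - 7.4)^2 = 1.96
  (12 - 7.4)^2 = 21.16
Step 3: Sum of squared deviations = 35.2
Step 4: Sample variance = 35.2 / 4 = 8.8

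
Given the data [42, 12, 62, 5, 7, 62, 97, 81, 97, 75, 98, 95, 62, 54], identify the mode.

62

Step 1: Count the frequency of each value:
  5: appears 1 time(s)
  7: appears 1 time(s)
  12: appears 1 time(s)
  42: appears 1 time(s)
  54: appears 1 time(s)
  62: appears 3 time(s)
  75: appears 1 time(s)
  81: appears 1 time(s)
  95: appears 1 time(s)
  97: appears 2 time(s)
  98: appears 1 time(s)
Step 2: The value 62 appears most frequently (3 times).
Step 3: Mode = 62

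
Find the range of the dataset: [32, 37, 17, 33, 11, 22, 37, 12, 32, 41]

30

Step 1: Identify the maximum value: max = 41
Step 2: Identify the minimum value: min = 11
Step 3: Range = max - min = 41 - 11 = 30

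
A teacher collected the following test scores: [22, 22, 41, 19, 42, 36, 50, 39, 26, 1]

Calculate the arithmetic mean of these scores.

29.8

Step 1: Sum all values: 22 + 22 + 41 + 19 + 42 + 36 + 50 + 39 + 26 + 1 = 298
Step 2: Count the number of values: n = 10
Step 3: Mean = sum / n = 298 / 10 = 29.8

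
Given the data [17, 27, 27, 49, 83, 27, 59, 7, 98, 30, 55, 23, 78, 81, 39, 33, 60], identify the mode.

27

Step 1: Count the frequency of each value:
  7: appears 1 time(s)
  17: appears 1 time(s)
  23: appears 1 time(s)
  27: appears 3 time(s)
  30: appears 1 time(s)
  33: appears 1 time(s)
  39: appears 1 time(s)
  49: appears 1 time(s)
  55: appears 1 time(s)
  59: appears 1 time(s)
  60: appears 1 time(s)
  78: appears 1 time(s)
  81: appears 1 time(s)
  83: appears 1 time(s)
  98: appears 1 time(s)
Step 2: The value 27 appears most frequently (3 times).
Step 3: Mode = 27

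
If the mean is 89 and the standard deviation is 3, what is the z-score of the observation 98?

3

Step 1: Recall the z-score formula: z = (x - mu) / sigma
Step 2: Substitute values: z = (98 - 89) / 3
Step 3: z = 9 / 3 = 3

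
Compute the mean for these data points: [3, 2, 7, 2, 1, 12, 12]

5.5714

Step 1: Sum all values: 3 + 2 + 7 + 2 + 1 + 12 + 12 = 39
Step 2: Count the number of values: n = 7
Step 3: Mean = sum / n = 39 / 7 = 5.5714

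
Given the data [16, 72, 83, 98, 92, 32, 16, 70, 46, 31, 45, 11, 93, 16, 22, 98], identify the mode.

16

Step 1: Count the frequency of each value:
  11: appears 1 time(s)
  16: appears 3 time(s)
  22: appears 1 time(s)
  31: appears 1 time(s)
  32: appears 1 time(s)
  45: appears 1 time(s)
  46: appears 1 time(s)
  70: appears 1 time(s)
  72: appears 1 time(s)
  83: appears 1 time(s)
  92: appears 1 time(s)
  93: appears 1 time(s)
  98: appears 2 time(s)
Step 2: The value 16 appears most frequently (3 times).
Step 3: Mode = 16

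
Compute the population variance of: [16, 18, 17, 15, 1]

39.44

Step 1: Compute the mean: (16 + 18 + 17 + 15 + 1) / 5 = 13.4
Step 2: Compute squared deviations from the mean:
  (16 - 13.4)^2 = 6.76
  (18 - 13.4)^2 = 21.16
  (17 - 13.4)^2 = 12.96
  (15 - 13.4)^2 = 2.56
  (1 - 13.4)^2 = 153.76
Step 3: Sum of squared deviations = 197.2
Step 4: Population variance = 197.2 / 5 = 39.44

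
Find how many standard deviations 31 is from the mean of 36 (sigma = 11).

-0.4545

Step 1: Recall the z-score formula: z = (x - mu) / sigma
Step 2: Substitute values: z = (31 - 36) / 11
Step 3: z = -5 / 11 = -0.4545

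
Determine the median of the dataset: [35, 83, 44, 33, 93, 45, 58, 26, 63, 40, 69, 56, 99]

56

Step 1: Sort the data in ascending order: [26, 33, 35, 40, 44, 45, 56, 58, 63, 69, 83, 93, 99]
Step 2: The number of values is n = 13.
Step 3: Since n is odd, the median is the middle value at position 7: 56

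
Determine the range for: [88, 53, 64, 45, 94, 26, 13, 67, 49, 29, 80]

81

Step 1: Identify the maximum value: max = 94
Step 2: Identify the minimum value: min = 13
Step 3: Range = max - min = 94 - 13 = 81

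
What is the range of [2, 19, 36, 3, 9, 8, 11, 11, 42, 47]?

45

Step 1: Identify the maximum value: max = 47
Step 2: Identify the minimum value: min = 2
Step 3: Range = max - min = 47 - 2 = 45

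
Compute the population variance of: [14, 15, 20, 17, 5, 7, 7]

28.6939

Step 1: Compute the mean: (14 + 15 + 20 + 17 + 5 + 7 + 7) / 7 = 12.1429
Step 2: Compute squared deviations from the mean:
  (14 - 12.1429)^2 = 3.449
  (15 - 12.1429)^2 = 8.1633
  (20 - 12.1429)^2 = 61.7347
  (17 - 12.1429)^2 = 23.5918
  (5 - 12.1429)^2 = 51.0204
  (7 - 12.1429)^2 = 26.449
  (7 - 12.1429)^2 = 26.449
Step 3: Sum of squared deviations = 200.8571
Step 4: Population variance = 200.8571 / 7 = 28.6939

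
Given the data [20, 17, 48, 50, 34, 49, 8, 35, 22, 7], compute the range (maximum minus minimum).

43

Step 1: Identify the maximum value: max = 50
Step 2: Identify the minimum value: min = 7
Step 3: Range = max - min = 50 - 7 = 43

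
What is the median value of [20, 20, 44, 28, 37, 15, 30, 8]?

24

Step 1: Sort the data in ascending order: [8, 15, 20, 20, 28, 30, 37, 44]
Step 2: The number of values is n = 8.
Step 3: Since n is even, the median is the average of positions 4 and 5:
  Median = (20 + 28) / 2 = 24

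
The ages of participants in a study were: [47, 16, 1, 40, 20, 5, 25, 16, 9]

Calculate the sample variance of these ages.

236.6111

Step 1: Compute the mean: (47 + 16 + 1 + 40 + 20 + 5 + 25 + 16 + 9) / 9 = 19.8889
Step 2: Compute squared deviations from the mean:
  (47 - 19.8889)^2 = 735.0123
  (16 - 19.8889)^2 = 15.1235
  (1 - 19.8889)^2 = 356.7901
  (40 - 19.8889)^2 = 404.4568
  (20 - 19.8889)^2 = 0.0123
  (5 - 19.8889)^2 = 221.679
  (25 - 19.8889)^2 = 26.1235
  (16 - 19.8889)^2 = 15.1235
  (9 - 19.8889)^2 = 118.5679
Step 3: Sum of squared deviations = 1892.8889
Step 4: Sample variance = 1892.8889 / 8 = 236.6111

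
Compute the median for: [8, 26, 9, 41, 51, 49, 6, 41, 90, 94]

41

Step 1: Sort the data in ascending order: [6, 8, 9, 26, 41, 41, 49, 51, 90, 94]
Step 2: The number of values is n = 10.
Step 3: Since n is even, the median is the average of positions 5 and 6:
  Median = (41 + 41) / 2 = 41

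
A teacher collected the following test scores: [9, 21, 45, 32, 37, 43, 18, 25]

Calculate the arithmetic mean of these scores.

28.75

Step 1: Sum all values: 9 + 21 + 45 + 32 + 37 + 43 + 18 + 25 = 230
Step 2: Count the number of values: n = 8
Step 3: Mean = sum / n = 230 / 8 = 28.75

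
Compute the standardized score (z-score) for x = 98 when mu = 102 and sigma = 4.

-1

Step 1: Recall the z-score formula: z = (x - mu) / sigma
Step 2: Substitute values: z = (98 - 102) / 4
Step 3: z = -4 / 4 = -1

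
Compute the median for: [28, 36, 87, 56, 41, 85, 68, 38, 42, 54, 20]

42

Step 1: Sort the data in ascending order: [20, 28, 36, 38, 41, 42, 54, 56, 68, 85, 87]
Step 2: The number of values is n = 11.
Step 3: Since n is odd, the median is the middle value at position 6: 42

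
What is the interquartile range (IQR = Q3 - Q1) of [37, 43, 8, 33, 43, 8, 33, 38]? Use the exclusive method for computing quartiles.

27.5

Step 1: Sort the data: [8, 8, 33, 33, 37, 38, 43, 43]
Step 2: n = 8
Step 3: Using the exclusive quartile method:
  Q1 = 14.25
  Q2 (median) = 35
  Q3 = 41.75
  IQR = Q3 - Q1 = 41.75 - 14.25 = 27.5
Step 4: IQR = 27.5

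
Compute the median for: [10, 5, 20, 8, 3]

8

Step 1: Sort the data in ascending order: [3, 5, 8, 10, 20]
Step 2: The number of values is n = 5.
Step 3: Since n is odd, the median is the middle value at position 3: 8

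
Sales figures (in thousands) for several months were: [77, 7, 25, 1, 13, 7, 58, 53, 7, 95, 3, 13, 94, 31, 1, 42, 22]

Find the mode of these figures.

7

Step 1: Count the frequency of each value:
  1: appears 2 time(s)
  3: appears 1 time(s)
  7: appears 3 time(s)
  13: appears 2 time(s)
  22: appears 1 time(s)
  25: appears 1 time(s)
  31: appears 1 time(s)
  42: appears 1 time(s)
  53: appears 1 time(s)
  58: appears 1 time(s)
  77: appears 1 time(s)
  94: appears 1 time(s)
  95: appears 1 time(s)
Step 2: The value 7 appears most frequently (3 times).
Step 3: Mode = 7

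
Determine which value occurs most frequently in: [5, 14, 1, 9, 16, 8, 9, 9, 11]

9

Step 1: Count the frequency of each value:
  1: appears 1 time(s)
  5: appears 1 time(s)
  8: appears 1 time(s)
  9: appears 3 time(s)
  11: appears 1 time(s)
  14: appears 1 time(s)
  16: appears 1 time(s)
Step 2: The value 9 appears most frequently (3 times).
Step 3: Mode = 9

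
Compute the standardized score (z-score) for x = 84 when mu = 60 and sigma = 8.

3

Step 1: Recall the z-score formula: z = (x - mu) / sigma
Step 2: Substitute values: z = (84 - 60) / 8
Step 3: z = 24 / 8 = 3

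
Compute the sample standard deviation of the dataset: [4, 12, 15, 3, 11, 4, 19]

6.2106

Step 1: Compute the mean: 9.7143
Step 2: Sum of squared deviations from the mean: 231.4286
Step 3: Sample variance = 231.4286 / 6 = 38.5714
Step 4: Standard deviation = sqrt(38.5714) = 6.2106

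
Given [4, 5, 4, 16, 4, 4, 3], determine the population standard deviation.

4.233

Step 1: Compute the mean: 5.7143
Step 2: Sum of squared deviations from the mean: 125.4286
Step 3: Population variance = 125.4286 / 7 = 17.9184
Step 4: Standard deviation = sqrt(17.9184) = 4.233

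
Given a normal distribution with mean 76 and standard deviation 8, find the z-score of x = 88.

1.5

Step 1: Recall the z-score formula: z = (x - mu) / sigma
Step 2: Substitute values: z = (88 - 76) / 8
Step 3: z = 12 / 8 = 1.5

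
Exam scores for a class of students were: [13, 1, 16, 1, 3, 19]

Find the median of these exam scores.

8

Step 1: Sort the data in ascending order: [1, 1, 3, 13, 16, 19]
Step 2: The number of values is n = 6.
Step 3: Since n is even, the median is the average of positions 3 and 4:
  Median = (3 + 13) / 2 = 8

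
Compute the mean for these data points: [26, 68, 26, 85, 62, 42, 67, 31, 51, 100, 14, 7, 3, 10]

42.2857

Step 1: Sum all values: 26 + 68 + 26 + 85 + 62 + 42 + 67 + 31 + 51 + 100 + 14 + 7 + 3 + 10 = 592
Step 2: Count the number of values: n = 14
Step 3: Mean = sum / n = 592 / 14 = 42.2857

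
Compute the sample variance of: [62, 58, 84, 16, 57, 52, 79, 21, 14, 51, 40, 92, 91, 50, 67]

636.8286

Step 1: Compute the mean: (62 + 58 + 84 + 16 + 57 + 52 + 79 + 21 + 14 + 51 + 40 + 92 + 91 + 50 + 67) / 15 = 55.6
Step 2: Compute squared deviations from the mean:
  (62 - 55.6)^2 = 40.96
  (58 - 55.6)^2 = 5.76
  (84 - 55.6)^2 = 806.56
  (16 - 55.6)^2 = 1568.16
  (57 - 55.6)^2 = 1.96
  (52 - 55.6)^2 = 12.96
  (79 - 55.6)^2 = 547.56
  (21 - 55.6)^2 = 1197.16
  (14 - 55.6)^2 = 1730.56
  (51 - 55.6)^2 = 21.16
  (40 - 55.6)^2 = 243.36
  (92 - 55.6)^2 = 1324.96
  (91 - 55.6)^2 = 1253.16
  (50 - 55.6)^2 = 31.36
  (67 - 55.6)^2 = 129.96
Step 3: Sum of squared deviations = 8915.6
Step 4: Sample variance = 8915.6 / 14 = 636.8286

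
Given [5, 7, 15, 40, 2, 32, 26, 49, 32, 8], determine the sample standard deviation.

16.4195

Step 1: Compute the mean: 21.6
Step 2: Sum of squared deviations from the mean: 2426.4
Step 3: Sample variance = 2426.4 / 9 = 269.6
Step 4: Standard deviation = sqrt(269.6) = 16.4195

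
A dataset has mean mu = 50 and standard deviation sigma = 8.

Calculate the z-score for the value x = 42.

-1

Step 1: Recall the z-score formula: z = (x - mu) / sigma
Step 2: Substitute values: z = (42 - 50) / 8
Step 3: z = -8 / 8 = -1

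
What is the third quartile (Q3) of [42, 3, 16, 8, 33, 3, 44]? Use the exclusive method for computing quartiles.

42

Step 1: Sort the data: [3, 3, 8, 16, 33, 42, 44]
Step 2: n = 7
Step 3: Using the exclusive quartile method:
  Q1 = 3
  Q2 (median) = 16
  Q3 = 42
  IQR = Q3 - Q1 = 42 - 3 = 39
Step 4: Q3 = 42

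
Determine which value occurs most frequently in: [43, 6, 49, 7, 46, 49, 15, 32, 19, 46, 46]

46

Step 1: Count the frequency of each value:
  6: appears 1 time(s)
  7: appears 1 time(s)
  15: appears 1 time(s)
  19: appears 1 time(s)
  32: appears 1 time(s)
  43: appears 1 time(s)
  46: appears 3 time(s)
  49: appears 2 time(s)
Step 2: The value 46 appears most frequently (3 times).
Step 3: Mode = 46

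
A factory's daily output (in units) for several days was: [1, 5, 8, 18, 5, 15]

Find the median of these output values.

6.5

Step 1: Sort the data in ascending order: [1, 5, 5, 8, 15, 18]
Step 2: The number of values is n = 6.
Step 3: Since n is even, the median is the average of positions 3 and 4:
  Median = (5 + 8) / 2 = 6.5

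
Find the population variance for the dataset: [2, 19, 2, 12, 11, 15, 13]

35.102

Step 1: Compute the mean: (2 + 19 + 2 + 12 + 11 + 15 + 13) / 7 = 10.5714
Step 2: Compute squared deviations from the mean:
  (2 - 10.5714)^2 = 73.4694
  (19 - 10.5714)^2 = 71.0408
  (2 - 10.5714)^2 = 73.4694
  (12 - 10.5714)^2 = 2.0408
  (11 - 10.5714)^2 = 0.1837
  (15 - 10.5714)^2 = 19.6122
  (13 - 10.5714)^2 = 5.898
Step 3: Sum of squared deviations = 245.7143
Step 4: Population variance = 245.7143 / 7 = 35.102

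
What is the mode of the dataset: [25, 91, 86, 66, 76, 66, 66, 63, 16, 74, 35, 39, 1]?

66

Step 1: Count the frequency of each value:
  1: appears 1 time(s)
  16: appears 1 time(s)
  25: appears 1 time(s)
  35: appears 1 time(s)
  39: appears 1 time(s)
  63: appears 1 time(s)
  66: appears 3 time(s)
  74: appears 1 time(s)
  76: appears 1 time(s)
  86: appears 1 time(s)
  91: appears 1 time(s)
Step 2: The value 66 appears most frequently (3 times).
Step 3: Mode = 66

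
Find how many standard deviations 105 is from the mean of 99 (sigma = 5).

1.2

Step 1: Recall the z-score formula: z = (x - mu) / sigma
Step 2: Substitute values: z = (105 - 99) / 5
Step 3: z = 6 / 5 = 1.2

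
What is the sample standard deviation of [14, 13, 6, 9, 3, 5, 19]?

5.728

Step 1: Compute the mean: 9.8571
Step 2: Sum of squared deviations from the mean: 196.8571
Step 3: Sample variance = 196.8571 / 6 = 32.8095
Step 4: Standard deviation = sqrt(32.8095) = 5.728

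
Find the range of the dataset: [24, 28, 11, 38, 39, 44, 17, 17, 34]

33

Step 1: Identify the maximum value: max = 44
Step 2: Identify the minimum value: min = 11
Step 3: Range = max - min = 44 - 11 = 33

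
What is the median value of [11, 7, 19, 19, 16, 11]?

13.5

Step 1: Sort the data in ascending order: [7, 11, 11, 16, 19, 19]
Step 2: The number of values is n = 6.
Step 3: Since n is even, the median is the average of positions 3 and 4:
  Median = (11 + 16) / 2 = 13.5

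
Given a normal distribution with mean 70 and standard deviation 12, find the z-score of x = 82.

1

Step 1: Recall the z-score formula: z = (x - mu) / sigma
Step 2: Substitute values: z = (82 - 70) / 12
Step 3: z = 12 / 12 = 1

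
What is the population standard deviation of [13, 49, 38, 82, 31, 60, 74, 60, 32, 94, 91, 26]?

25.7935

Step 1: Compute the mean: 54.1667
Step 2: Sum of squared deviations from the mean: 7983.6667
Step 3: Population variance = 7983.6667 / 12 = 665.3056
Step 4: Standard deviation = sqrt(665.3056) = 25.7935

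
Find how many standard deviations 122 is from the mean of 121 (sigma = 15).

0.0667

Step 1: Recall the z-score formula: z = (x - mu) / sigma
Step 2: Substitute values: z = (122 - 121) / 15
Step 3: z = 1 / 15 = 0.0667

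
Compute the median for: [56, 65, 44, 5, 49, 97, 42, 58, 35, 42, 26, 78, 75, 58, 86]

56

Step 1: Sort the data in ascending order: [5, 26, 35, 42, 42, 44, 49, 56, 58, 58, 65, 75, 78, 86, 97]
Step 2: The number of values is n = 15.
Step 3: Since n is odd, the median is the middle value at position 8: 56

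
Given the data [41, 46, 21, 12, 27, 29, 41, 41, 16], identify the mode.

41

Step 1: Count the frequency of each value:
  12: appears 1 time(s)
  16: appears 1 time(s)
  21: appears 1 time(s)
  27: appears 1 time(s)
  29: appears 1 time(s)
  41: appears 3 time(s)
  46: appears 1 time(s)
Step 2: The value 41 appears most frequently (3 times).
Step 3: Mode = 41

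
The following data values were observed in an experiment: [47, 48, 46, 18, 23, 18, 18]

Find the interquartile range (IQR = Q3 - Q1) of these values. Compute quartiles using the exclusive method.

29

Step 1: Sort the data: [18, 18, 18, 23, 46, 47, 48]
Step 2: n = 7
Step 3: Using the exclusive quartile method:
  Q1 = 18
  Q2 (median) = 23
  Q3 = 47
  IQR = Q3 - Q1 = 47 - 18 = 29
Step 4: IQR = 29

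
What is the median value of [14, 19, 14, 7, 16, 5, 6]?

14

Step 1: Sort the data in ascending order: [5, 6, 7, 14, 14, 16, 19]
Step 2: The number of values is n = 7.
Step 3: Since n is odd, the median is the middle value at position 4: 14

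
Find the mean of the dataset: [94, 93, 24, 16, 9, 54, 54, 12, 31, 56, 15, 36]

41.1667

Step 1: Sum all values: 94 + 93 + 24 + 16 + 9 + 54 + 54 + 12 + 31 + 56 + 15 + 36 = 494
Step 2: Count the number of values: n = 12
Step 3: Mean = sum / n = 494 / 12 = 41.1667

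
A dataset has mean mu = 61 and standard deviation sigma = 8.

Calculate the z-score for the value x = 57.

-0.5

Step 1: Recall the z-score formula: z = (x - mu) / sigma
Step 2: Substitute values: z = (57 - 61) / 8
Step 3: z = -4 / 8 = -0.5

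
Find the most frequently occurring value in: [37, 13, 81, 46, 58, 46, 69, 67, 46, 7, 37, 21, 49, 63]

46

Step 1: Count the frequency of each value:
  7: appears 1 time(s)
  13: appears 1 time(s)
  21: appears 1 time(s)
  37: appears 2 time(s)
  46: appears 3 time(s)
  49: appears 1 time(s)
  58: appears 1 time(s)
  63: appears 1 time(s)
  67: appears 1 time(s)
  69: appears 1 time(s)
  81: appears 1 time(s)
Step 2: The value 46 appears most frequently (3 times).
Step 3: Mode = 46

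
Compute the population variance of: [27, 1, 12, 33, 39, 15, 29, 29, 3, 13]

152.89

Step 1: Compute the mean: (27 + 1 + 12 + 33 + 39 + 15 + 29 + 29 + 3 + 13) / 10 = 20.1
Step 2: Compute squared deviations from the mean:
  (27 - 20.1)^2 = 47.61
  (1 - 20.1)^2 = 364.81
  (12 - 20.1)^2 = 65.61
  (33 - 20.1)^2 = 166.41
  (39 - 20.1)^2 = 357.21
  (15 - 20.1)^2 = 26.01
  (29 - 20.1)^2 = 79.21
  (29 - 20.1)^2 = 79.21
  (3 - 20.1)^2 = 292.41
  (13 - 20.1)^2 = 50.41
Step 3: Sum of squared deviations = 1528.9
Step 4: Population variance = 1528.9 / 10 = 152.89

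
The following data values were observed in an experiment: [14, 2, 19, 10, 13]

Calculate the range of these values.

17

Step 1: Identify the maximum value: max = 19
Step 2: Identify the minimum value: min = 2
Step 3: Range = max - min = 19 - 2 = 17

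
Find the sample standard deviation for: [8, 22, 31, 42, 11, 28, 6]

13.4465

Step 1: Compute the mean: 21.1429
Step 2: Sum of squared deviations from the mean: 1084.8571
Step 3: Sample variance = 1084.8571 / 6 = 180.8095
Step 4: Standard deviation = sqrt(180.8095) = 13.4465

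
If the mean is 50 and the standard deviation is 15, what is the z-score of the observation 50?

0

Step 1: Recall the z-score formula: z = (x - mu) / sigma
Step 2: Substitute values: z = (50 - 50) / 15
Step 3: z = 0 / 15 = 0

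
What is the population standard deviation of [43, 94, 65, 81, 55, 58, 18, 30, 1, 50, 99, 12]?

30.1759

Step 1: Compute the mean: 50.5
Step 2: Sum of squared deviations from the mean: 10927
Step 3: Population variance = 10927 / 12 = 910.5833
Step 4: Standard deviation = sqrt(910.5833) = 30.1759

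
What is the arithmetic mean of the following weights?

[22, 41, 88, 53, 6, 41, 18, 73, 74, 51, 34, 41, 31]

44.0769

Step 1: Sum all values: 22 + 41 + 88 + 53 + 6 + 41 + 18 + 73 + 74 + 51 + 34 + 41 + 31 = 573
Step 2: Count the number of values: n = 13
Step 3: Mean = sum / n = 573 / 13 = 44.0769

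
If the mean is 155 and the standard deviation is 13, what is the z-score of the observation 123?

-2.4615

Step 1: Recall the z-score formula: z = (x - mu) / sigma
Step 2: Substitute values: z = (123 - 155) / 13
Step 3: z = -32 / 13 = -2.4615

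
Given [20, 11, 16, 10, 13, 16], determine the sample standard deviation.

3.7238

Step 1: Compute the mean: 14.3333
Step 2: Sum of squared deviations from the mean: 69.3333
Step 3: Sample variance = 69.3333 / 5 = 13.8667
Step 4: Standard deviation = sqrt(13.8667) = 3.7238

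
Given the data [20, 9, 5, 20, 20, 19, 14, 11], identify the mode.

20

Step 1: Count the frequency of each value:
  5: appears 1 time(s)
  9: appears 1 time(s)
  11: appears 1 time(s)
  14: appears 1 time(s)
  19: appears 1 time(s)
  20: appears 3 time(s)
Step 2: The value 20 appears most frequently (3 times).
Step 3: Mode = 20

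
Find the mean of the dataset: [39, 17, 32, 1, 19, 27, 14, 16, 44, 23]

23.2

Step 1: Sum all values: 39 + 17 + 32 + 1 + 19 + 27 + 14 + 16 + 44 + 23 = 232
Step 2: Count the number of values: n = 10
Step 3: Mean = sum / n = 232 / 10 = 23.2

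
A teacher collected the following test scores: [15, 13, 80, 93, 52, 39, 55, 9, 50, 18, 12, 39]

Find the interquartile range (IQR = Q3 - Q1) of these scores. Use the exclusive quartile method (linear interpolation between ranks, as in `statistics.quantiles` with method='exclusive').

40.75

Step 1: Sort the data: [9, 12, 13, 15, 18, 39, 39, 50, 52, 55, 80, 93]
Step 2: n = 12
Step 3: Using the exclusive quartile method:
  Q1 = 13.5
  Q2 (median) = 39
  Q3 = 54.25
  IQR = Q3 - Q1 = 54.25 - 13.5 = 40.75
Step 4: IQR = 40.75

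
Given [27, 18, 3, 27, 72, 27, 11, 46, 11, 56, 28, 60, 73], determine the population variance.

515.7515

Step 1: Compute the mean: (27 + 18 + 3 + 27 + 72 + 27 + 11 + 46 + 11 + 56 + 28 + 60 + 73) / 13 = 35.3077
Step 2: Compute squared deviations from the mean:
  (27 - 35.3077)^2 = 69.0178
  (18 - 35.3077)^2 = 299.5562
  (3 - 35.3077)^2 = 1043.787
  (27 - 35.3077)^2 = 69.0178
  (72 - 35.3077)^2 = 1346.3254
  (27 - 35.3077)^2 = 69.0178
  (11 - 35.3077)^2 = 590.8639
  (46 - 35.3077)^2 = 114.3254
  (11 - 35.3077)^2 = 590.8639
  (56 - 35.3077)^2 = 428.1716
  (28 - 35.3077)^2 = 53.4024
  (60 - 35.3077)^2 = 609.7101
  (73 - 35.3077)^2 = 1420.7101
Step 3: Sum of squared deviations = 6704.7692
Step 4: Population variance = 6704.7692 / 13 = 515.7515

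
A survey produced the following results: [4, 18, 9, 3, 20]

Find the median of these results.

9

Step 1: Sort the data in ascending order: [3, 4, 9, 18, 20]
Step 2: The number of values is n = 5.
Step 3: Since n is odd, the median is the middle value at position 3: 9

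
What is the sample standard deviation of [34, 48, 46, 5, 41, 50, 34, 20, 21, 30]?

14.3562

Step 1: Compute the mean: 32.9
Step 2: Sum of squared deviations from the mean: 1854.9
Step 3: Sample variance = 1854.9 / 9 = 206.1
Step 4: Standard deviation = sqrt(206.1) = 14.3562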